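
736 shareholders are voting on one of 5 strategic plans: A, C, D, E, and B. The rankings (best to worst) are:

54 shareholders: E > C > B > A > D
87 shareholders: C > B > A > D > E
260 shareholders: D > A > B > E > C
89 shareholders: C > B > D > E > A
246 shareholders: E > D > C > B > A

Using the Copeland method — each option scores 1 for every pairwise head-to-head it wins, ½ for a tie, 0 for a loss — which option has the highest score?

D

A: loses to C, D, E, and B → score 0.
C: beats A and B; loses to D and E → score 2.
D: beats A, C, E, and B → score 4.
E: beats A and C; loses to D and B → score 2.
B: beats A and E; loses to C and D → score 2.
D has the best pairwise record.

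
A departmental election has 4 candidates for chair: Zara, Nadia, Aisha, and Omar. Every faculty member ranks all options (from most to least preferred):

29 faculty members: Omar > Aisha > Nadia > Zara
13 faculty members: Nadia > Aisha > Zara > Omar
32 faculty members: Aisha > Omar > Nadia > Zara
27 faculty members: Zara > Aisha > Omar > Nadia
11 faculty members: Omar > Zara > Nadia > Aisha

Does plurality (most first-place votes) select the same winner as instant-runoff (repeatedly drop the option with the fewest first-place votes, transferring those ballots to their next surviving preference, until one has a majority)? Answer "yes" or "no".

no

Plurality — first-place votes: Zara 27, Nadia 13, Aisha 32, Omar 40. Winner: Omar.
Instant-runoff — R1 Zara 27, Nadia 13, Aisha 32, Omar 40 (Nadia out); R2 Zara 27, Aisha 45, Omar 40 (Zara out); R3 Aisha 72, Omar 40 (Aisha winner). Winner: Aisha.
The two methods disagree.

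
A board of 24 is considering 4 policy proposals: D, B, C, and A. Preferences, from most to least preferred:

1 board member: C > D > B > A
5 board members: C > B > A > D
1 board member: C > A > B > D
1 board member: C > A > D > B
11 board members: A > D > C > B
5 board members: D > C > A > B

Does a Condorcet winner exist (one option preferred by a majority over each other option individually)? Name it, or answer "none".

none

Checking pairwise contests:
A beats D 18–6.
D beats B 18–6.
D beats C 16–8.
C beats A 13–11.
Every option loses at least one head-to-head, so there is no Condorcet winner.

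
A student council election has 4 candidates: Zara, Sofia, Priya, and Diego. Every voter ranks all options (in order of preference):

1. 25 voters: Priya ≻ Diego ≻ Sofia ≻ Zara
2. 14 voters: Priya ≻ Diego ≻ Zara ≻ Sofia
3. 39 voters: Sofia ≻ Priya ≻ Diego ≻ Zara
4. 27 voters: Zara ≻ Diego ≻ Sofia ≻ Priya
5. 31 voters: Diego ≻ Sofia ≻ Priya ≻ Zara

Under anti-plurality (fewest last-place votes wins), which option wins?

Last-place votes: Zara 95, Sofia 14, Priya 27, Diego 0.
Diego is ranked last by the fewest voters, so Diego wins.

Diego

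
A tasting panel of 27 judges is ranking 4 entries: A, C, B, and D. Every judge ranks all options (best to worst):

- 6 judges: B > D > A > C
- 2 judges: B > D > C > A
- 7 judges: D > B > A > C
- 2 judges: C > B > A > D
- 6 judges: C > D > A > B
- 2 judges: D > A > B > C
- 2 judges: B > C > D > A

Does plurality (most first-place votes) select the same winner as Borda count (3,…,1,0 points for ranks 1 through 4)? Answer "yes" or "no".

no

Plurality — first-place votes: A 0, C 8, B 10, D 9. Winner: B.
Borda — scores: A 25, C 30, B 50, D 57. Winner: D.
The two methods disagree.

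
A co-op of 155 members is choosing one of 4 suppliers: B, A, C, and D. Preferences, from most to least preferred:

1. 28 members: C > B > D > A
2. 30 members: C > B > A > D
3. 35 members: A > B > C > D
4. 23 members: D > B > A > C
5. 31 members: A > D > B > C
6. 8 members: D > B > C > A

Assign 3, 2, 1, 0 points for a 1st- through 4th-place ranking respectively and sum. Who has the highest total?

B

B: 28·2 + 30·2 + 35·2 + 23·2 + 31·1 + 8·2 = 279
A: 28·0 + 30·1 + 35·3 + 23·1 + 31·3 + 8·0 = 251
C: 28·3 + 30·3 + 35·1 + 23·0 + 31·0 + 8·1 = 217
D: 28·1 + 30·0 + 35·0 + 23·3 + 31·2 + 8·3 = 183
B has the highest Borda score (279).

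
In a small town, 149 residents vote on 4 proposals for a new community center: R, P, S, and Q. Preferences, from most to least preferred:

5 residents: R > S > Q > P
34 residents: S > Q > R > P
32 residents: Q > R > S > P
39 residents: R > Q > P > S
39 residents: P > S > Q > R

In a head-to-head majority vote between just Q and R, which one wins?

Q

Voters preferring Q to R: 105; preferring R to Q: 44.
Q wins the head-to-head.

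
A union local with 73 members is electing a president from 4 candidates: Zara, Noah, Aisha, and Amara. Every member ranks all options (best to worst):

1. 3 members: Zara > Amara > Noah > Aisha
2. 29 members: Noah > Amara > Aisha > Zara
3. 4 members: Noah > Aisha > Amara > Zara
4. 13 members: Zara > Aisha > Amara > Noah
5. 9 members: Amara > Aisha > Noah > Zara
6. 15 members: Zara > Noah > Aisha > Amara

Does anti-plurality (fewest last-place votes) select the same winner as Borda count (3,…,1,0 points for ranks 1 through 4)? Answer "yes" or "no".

no

Anti-plurality — last-place votes: Zara 42, Noah 13, Aisha 3, Amara 15. Winner: Aisha.
Borda — scores: Zara 93, Noah 141, Aisha 96, Amara 108. Winner: Noah.
The two methods disagree.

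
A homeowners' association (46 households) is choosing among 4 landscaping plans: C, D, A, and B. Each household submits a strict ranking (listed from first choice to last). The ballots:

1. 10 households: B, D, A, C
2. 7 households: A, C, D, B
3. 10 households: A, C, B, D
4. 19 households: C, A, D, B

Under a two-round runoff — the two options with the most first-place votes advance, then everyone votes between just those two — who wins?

Round 1 first-place votes: C 19, D 0, A 17, B 10.
C and A advance.
Runoff: C is preferred to A by 19 voters; A by 27.
A wins the runoff.

A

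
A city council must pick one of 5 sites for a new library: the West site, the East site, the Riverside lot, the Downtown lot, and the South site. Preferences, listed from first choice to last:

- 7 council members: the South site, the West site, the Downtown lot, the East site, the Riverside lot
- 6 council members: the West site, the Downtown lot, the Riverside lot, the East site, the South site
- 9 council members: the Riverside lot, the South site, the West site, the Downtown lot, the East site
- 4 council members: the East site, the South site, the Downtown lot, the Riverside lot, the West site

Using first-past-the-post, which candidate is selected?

the Riverside lot

First-place votes: the West site 6, the East site 4, the Riverside lot 9, the Downtown lot 0, the South site 7.
the Riverside lot has the most first-place votes.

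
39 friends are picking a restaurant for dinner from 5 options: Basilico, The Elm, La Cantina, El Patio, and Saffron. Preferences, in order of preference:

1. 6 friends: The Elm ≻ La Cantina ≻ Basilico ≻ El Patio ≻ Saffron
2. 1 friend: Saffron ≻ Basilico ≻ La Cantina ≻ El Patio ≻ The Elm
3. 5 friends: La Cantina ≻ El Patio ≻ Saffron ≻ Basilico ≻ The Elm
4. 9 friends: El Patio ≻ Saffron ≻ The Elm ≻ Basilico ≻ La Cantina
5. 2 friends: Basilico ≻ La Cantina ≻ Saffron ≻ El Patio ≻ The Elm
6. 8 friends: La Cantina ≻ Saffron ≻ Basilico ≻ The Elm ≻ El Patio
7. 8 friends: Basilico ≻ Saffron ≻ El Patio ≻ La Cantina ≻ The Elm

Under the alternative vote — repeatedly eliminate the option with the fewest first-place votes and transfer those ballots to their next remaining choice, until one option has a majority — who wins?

Round 1: Basilico 10, The Elm 6, La Cantina 13, El Patio 9, Saffron 1. Eliminate Saffron.
Round 2: Basilico 11, The Elm 6, La Cantina 13, El Patio 9. Eliminate The Elm.
Round 3: Basilico 11, La Cantina 19, El Patio 9. Eliminate El Patio.
Round 4: Basilico 20, La Cantina 19. Basilico has a majority.

Basilico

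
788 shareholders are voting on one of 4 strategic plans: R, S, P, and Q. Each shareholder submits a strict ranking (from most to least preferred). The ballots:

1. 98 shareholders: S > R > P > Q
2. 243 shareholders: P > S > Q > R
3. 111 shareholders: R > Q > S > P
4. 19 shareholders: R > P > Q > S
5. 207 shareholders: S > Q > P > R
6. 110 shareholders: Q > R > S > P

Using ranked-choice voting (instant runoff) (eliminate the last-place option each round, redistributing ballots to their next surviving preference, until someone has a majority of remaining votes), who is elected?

S

Round 1: R 130, S 305, P 243, Q 110. Eliminate Q.
Round 2: R 240, S 305, P 243. Eliminate R.
Round 3: S 526, P 262. S has a majority.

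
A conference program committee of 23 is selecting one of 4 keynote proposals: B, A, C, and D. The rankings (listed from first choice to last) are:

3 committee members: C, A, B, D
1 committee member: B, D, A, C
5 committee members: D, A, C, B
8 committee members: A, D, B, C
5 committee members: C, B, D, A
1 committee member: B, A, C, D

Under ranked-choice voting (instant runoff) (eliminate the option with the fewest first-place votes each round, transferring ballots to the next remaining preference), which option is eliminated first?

Round 1: B 2, A 8, C 8, D 5. Eliminate B.

B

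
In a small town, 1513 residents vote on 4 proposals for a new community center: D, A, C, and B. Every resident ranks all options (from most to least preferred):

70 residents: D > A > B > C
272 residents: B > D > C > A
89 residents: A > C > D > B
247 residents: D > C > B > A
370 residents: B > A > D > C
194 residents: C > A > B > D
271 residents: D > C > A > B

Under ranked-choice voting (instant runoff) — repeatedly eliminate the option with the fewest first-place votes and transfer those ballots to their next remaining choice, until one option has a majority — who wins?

Round 1: D 588, A 89, C 194, B 642. Eliminate A.
Round 2: D 588, C 283, B 642. Eliminate C.
Round 3: D 677, B 836. B has a majority.

B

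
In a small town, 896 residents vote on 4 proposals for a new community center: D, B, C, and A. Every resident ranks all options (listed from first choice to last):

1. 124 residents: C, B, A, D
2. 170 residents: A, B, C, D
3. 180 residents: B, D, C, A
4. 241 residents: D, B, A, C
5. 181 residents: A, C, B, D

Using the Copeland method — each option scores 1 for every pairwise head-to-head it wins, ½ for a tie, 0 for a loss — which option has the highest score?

B

D: loses to B, C, and A → score 0.
B: beats D, C, and A → score 3.
C: beats D; loses to B and A → score 1.
A: beats D and C; loses to B → score 2.
B has the best pairwise record.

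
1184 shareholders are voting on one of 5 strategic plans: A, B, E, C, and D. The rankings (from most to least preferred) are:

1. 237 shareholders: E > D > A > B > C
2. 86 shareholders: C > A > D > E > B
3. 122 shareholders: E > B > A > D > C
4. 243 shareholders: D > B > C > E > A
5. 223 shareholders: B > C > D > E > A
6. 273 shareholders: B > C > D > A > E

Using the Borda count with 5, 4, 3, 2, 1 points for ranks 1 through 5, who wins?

A: 237·3 + 86·4 + 122·3 + 243·1 + 223·1 + 273·2 = 2433
B: 237·2 + 86·1 + 122·4 + 243·4 + 223·5 + 273·5 = 4500
E: 237·5 + 86·2 + 122·5 + 243·2 + 223·2 + 273·1 = 3172
C: 237·1 + 86·5 + 122·1 + 243·3 + 223·4 + 273·4 = 3502
D: 237·4 + 86·3 + 122·2 + 243·5 + 223·3 + 273·3 = 4153
B has the highest Borda score (4500).

B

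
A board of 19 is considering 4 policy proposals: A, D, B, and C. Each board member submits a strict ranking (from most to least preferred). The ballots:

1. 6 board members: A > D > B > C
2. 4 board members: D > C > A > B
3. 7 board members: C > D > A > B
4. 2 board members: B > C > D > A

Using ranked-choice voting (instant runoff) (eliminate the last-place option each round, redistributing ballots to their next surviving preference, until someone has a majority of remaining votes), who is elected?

C

Round 1: A 6, D 4, B 2, C 7. Eliminate B.
Round 2: A 6, D 4, C 9. Eliminate D.
Round 3: A 6, C 13. C has a majority.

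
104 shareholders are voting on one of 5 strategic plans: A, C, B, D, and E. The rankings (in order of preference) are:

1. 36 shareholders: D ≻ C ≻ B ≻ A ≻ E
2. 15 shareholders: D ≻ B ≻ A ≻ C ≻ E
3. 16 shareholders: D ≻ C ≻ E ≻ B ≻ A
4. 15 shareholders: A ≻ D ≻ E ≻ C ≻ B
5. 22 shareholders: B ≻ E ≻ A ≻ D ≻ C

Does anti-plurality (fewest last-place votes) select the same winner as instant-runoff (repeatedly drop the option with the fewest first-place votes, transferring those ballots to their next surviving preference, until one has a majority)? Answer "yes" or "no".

Anti-plurality — last-place votes: A 16, C 22, B 15, D 0, E 51. Winner: D.
Instant-runoff — R1 A 15, C 0, B 22, D 67, E 0 (D winner). Winner: D.
The two methods agree.

yes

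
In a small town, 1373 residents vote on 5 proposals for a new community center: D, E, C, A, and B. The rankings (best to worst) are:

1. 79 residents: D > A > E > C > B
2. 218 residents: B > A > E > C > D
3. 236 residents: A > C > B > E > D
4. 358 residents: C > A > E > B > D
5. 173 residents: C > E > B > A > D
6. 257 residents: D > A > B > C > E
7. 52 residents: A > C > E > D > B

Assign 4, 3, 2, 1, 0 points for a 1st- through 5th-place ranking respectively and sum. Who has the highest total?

A

D: 79·4 + 218·0 + 236·0 + 358·0 + 173·0 + 257·4 + 52·1 = 1396
E: 79·2 + 218·2 + 236·1 + 358·2 + 173·3 + 257·0 + 52·2 = 2169
C: 79·1 + 218·1 + 236·3 + 358·4 + 173·4 + 257·1 + 52·3 = 3542
A: 79·3 + 218·3 + 236·4 + 358·3 + 173·1 + 257·3 + 52·4 = 4061
B: 79·0 + 218·4 + 236·2 + 358·1 + 173·2 + 257·2 + 52·0 = 2562
A has the highest Borda score (4061).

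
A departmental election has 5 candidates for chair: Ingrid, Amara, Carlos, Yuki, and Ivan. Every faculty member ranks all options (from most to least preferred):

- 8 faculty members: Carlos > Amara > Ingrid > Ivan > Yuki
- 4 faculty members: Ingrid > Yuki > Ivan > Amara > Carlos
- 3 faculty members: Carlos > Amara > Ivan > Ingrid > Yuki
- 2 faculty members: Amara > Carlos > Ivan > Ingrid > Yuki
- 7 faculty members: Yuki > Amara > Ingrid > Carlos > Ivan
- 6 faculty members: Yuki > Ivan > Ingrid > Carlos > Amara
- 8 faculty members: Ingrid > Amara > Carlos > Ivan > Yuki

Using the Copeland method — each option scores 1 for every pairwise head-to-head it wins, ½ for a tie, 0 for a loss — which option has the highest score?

Amara

Ingrid: beats Carlos, Yuki, and Ivan; loses to Amara → score 3.
Amara: beats Ingrid, Carlos, Yuki, and Ivan → score 4.
Carlos: beats Yuki and Ivan; loses to Ingrid and Amara → score 2.
Yuki: loses to Ingrid, Amara, Carlos, and Ivan → score 0.
Ivan: beats Yuki; loses to Ingrid, Amara, and Carlos → score 1.
Amara has the best pairwise record.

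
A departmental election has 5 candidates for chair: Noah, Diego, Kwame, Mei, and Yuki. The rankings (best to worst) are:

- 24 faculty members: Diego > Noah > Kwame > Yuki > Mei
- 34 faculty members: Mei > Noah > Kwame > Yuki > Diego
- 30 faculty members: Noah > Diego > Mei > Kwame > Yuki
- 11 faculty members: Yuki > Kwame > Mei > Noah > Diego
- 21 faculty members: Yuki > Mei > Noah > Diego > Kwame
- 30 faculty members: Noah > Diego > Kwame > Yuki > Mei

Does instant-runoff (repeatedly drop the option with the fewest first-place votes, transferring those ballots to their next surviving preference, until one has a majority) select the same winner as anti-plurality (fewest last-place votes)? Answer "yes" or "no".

Instant-runoff — R1 Noah 60, Diego 24, Kwame 0, Mei 34, Yuki 32 (Kwame out); R2 Noah 60, Diego 24, Mei 34, Yuki 32 (Diego out); R3 Noah 84, Mei 34, Yuki 32 (Noah winner). Winner: Noah.
Anti-plurality — last-place votes: Noah 0, Diego 45, Kwame 21, Mei 54, Yuki 30. Winner: Noah.
The two methods agree.

yes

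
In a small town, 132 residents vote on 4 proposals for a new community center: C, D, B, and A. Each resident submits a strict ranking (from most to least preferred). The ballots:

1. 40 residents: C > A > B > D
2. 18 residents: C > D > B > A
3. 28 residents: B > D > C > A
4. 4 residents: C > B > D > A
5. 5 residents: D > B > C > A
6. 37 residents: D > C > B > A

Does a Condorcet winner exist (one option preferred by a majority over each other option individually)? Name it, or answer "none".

Checking pairwise contests:
D beats C 70–62.
B beats D 72–60.
C beats B 99–33.
C beats A 132–0.
Every option loses at least one head-to-head, so there is no Condorcet winner.

none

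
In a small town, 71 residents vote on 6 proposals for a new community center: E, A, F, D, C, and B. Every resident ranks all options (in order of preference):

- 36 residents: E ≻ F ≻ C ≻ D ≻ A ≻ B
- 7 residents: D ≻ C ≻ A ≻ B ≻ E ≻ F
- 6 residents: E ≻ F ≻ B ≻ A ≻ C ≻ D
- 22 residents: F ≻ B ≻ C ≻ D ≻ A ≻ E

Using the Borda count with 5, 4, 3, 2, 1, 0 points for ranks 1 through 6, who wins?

E: 36·5 + 7·1 + 6·5 + 22·0 = 217
A: 36·1 + 7·3 + 6·2 + 22·1 = 91
F: 36·4 + 7·0 + 6·4 + 22·5 = 278
D: 36·2 + 7·5 + 6·0 + 22·2 = 151
C: 36·3 + 7·4 + 6·1 + 22·3 = 208
B: 36·0 + 7·2 + 6·3 + 22·4 = 120
F has the highest Borda score (278).

F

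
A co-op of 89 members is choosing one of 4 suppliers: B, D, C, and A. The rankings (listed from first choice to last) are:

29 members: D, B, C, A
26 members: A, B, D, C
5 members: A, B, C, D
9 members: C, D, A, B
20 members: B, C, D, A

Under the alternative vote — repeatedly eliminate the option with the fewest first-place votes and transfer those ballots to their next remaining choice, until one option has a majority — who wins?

Round 1: B 20, D 29, C 9, A 31. Eliminate C.
Round 2: B 20, D 38, A 31. Eliminate B.
Round 3: D 58, A 31. D has a majority.

D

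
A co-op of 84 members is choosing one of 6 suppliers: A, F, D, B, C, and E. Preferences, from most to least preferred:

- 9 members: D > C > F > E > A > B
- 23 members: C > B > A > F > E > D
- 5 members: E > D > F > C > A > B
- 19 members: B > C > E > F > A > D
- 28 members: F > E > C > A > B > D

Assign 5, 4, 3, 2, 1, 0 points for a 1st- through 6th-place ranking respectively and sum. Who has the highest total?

C

A: 9·1 + 23·3 + 5·1 + 19·1 + 28·2 = 158
F: 9·3 + 23·2 + 5·3 + 19·2 + 28·5 = 266
D: 9·5 + 23·0 + 5·4 + 19·0 + 28·0 = 65
B: 9·0 + 23·4 + 5·0 + 19·5 + 28·1 = 215
C: 9·4 + 23·5 + 5·2 + 19·4 + 28·3 = 321
E: 9·2 + 23·1 + 5·5 + 19·3 + 28·4 = 235
C has the highest Borda score (321).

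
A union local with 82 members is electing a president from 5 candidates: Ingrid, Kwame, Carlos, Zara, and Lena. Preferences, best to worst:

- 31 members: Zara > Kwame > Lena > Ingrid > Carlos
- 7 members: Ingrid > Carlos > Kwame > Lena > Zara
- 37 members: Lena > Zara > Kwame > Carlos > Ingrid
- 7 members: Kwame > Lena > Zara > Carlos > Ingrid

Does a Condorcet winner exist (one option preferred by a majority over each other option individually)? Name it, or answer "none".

none

Checking pairwise contests:
Kwame beats Ingrid 75–7.
Zara beats Kwame 68–14.
Kwame beats Carlos 75–7.
Lena beats Zara 51–31.
Kwame beats Lena 45–37.
Every option loses at least one head-to-head, so there is no Condorcet winner.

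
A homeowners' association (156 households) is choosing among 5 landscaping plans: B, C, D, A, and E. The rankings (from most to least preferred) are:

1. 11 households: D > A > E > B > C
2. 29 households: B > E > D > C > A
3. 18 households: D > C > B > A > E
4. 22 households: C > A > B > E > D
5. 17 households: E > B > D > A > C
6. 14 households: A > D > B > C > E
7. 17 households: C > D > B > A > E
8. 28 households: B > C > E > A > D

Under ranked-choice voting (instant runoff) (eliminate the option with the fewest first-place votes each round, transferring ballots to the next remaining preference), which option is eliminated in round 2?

E

Round 1: B 57, C 39, D 29, A 14, E 17. Eliminate A.
Round 2: B 57, C 39, D 43, E 17. Eliminate E.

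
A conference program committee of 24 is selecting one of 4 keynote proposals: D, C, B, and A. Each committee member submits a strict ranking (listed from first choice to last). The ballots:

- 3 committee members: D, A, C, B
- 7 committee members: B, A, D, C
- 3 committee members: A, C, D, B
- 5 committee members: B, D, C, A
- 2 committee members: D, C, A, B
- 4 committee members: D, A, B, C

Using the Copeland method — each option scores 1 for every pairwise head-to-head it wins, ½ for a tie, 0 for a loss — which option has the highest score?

D: beats C and A; ties B → score 2.5.
C: loses to D, B, and A → score 0.
B: beats C; ties D and A → score 2.
A: beats C; ties B; loses to D → score 1.5.
D has the best pairwise record.

D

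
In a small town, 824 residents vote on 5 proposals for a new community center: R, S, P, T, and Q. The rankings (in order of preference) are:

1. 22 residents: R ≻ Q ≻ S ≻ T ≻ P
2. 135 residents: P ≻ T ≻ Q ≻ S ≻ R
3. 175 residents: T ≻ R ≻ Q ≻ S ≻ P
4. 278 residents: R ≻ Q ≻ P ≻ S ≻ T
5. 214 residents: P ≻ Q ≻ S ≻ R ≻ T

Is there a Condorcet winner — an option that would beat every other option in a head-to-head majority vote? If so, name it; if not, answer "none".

R vs S: 475–349 for R.
R vs P: 475–349 for R.
R vs T: 514–310 for R.
R vs Q: 475–349 for R.
R beats every other option head-to-head.

R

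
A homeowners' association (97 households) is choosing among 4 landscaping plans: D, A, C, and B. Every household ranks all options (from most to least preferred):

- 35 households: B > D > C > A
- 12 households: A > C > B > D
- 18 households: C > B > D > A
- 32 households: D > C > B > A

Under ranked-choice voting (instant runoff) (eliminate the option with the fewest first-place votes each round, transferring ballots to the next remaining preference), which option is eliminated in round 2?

Round 1: D 32, A 12, C 18, B 35. Eliminate A.
Round 2: D 32, C 30, B 35. Eliminate C.

C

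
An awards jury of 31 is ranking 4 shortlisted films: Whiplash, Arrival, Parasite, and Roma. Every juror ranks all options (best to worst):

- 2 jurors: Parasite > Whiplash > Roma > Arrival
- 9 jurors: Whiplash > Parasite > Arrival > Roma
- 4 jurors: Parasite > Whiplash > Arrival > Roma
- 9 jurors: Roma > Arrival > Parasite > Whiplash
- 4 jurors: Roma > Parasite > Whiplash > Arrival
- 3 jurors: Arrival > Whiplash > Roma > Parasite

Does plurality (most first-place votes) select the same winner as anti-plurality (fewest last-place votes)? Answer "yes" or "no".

Plurality — first-place votes: Whiplash 9, Arrival 3, Parasite 6, Roma 13. Winner: Roma.
Anti-plurality — last-place votes: Whiplash 9, Arrival 6, Parasite 3, Roma 13. Winner: Parasite.
The two methods disagree.

no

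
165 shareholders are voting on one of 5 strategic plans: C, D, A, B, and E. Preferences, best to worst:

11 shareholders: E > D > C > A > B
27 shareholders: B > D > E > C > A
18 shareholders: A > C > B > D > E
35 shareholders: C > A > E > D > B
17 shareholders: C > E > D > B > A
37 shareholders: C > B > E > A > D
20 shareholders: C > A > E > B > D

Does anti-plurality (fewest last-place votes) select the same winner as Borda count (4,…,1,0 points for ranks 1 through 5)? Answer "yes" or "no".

Anti-plurality — last-place votes: C 0, D 57, A 44, B 46, E 18. Winner: C.
Borda — scores: C 539, D 201, A 285, B 292, E 333. Winner: C.
The two methods agree.

yes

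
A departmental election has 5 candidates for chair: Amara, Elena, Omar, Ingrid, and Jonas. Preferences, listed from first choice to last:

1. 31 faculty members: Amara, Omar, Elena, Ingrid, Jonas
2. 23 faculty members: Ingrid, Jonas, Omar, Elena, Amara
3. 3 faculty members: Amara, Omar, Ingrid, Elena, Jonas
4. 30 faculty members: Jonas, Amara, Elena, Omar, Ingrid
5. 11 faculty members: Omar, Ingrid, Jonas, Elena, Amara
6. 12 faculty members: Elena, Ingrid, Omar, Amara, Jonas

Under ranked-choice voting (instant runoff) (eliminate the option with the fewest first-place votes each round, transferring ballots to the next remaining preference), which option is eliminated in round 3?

Jonas

Round 1: Amara 34, Elena 12, Omar 11, Ingrid 23, Jonas 30. Eliminate Omar.
Round 2: Amara 34, Elena 12, Ingrid 34, Jonas 30. Eliminate Elena.
Round 3: Amara 34, Ingrid 46, Jonas 30. Eliminate Jonas.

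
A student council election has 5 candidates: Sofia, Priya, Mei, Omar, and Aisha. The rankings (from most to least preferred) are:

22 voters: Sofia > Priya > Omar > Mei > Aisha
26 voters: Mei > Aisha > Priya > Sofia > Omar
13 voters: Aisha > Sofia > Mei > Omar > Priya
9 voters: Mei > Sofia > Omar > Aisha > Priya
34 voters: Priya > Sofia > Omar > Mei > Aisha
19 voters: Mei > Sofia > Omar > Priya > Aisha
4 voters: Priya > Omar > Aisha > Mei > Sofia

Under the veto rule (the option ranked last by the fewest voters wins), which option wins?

Mei

Last-place votes: Sofia 4, Priya 22, Mei 0, Omar 26, Aisha 75.
Mei is ranked last by the fewest voters, so Mei wins.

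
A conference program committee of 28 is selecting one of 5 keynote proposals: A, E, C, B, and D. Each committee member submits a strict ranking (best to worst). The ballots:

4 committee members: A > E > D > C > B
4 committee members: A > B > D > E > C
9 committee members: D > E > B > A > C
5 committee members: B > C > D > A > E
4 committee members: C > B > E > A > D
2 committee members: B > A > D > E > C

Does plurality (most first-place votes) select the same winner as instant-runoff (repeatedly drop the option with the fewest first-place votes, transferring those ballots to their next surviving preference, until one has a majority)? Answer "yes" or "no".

Plurality — first-place votes: A 8, E 0, C 4, B 7, D 9. Winner: D.
Instant-runoff — R1 A 8, E 0, C 4, B 7, D 9 (E out); R2 A 8, C 4, B 7, D 9 (C out); R3 A 8, B 11, D 9 (A out); R4 B 15, D 13 (B winner). Winner: B.
The two methods disagree.

no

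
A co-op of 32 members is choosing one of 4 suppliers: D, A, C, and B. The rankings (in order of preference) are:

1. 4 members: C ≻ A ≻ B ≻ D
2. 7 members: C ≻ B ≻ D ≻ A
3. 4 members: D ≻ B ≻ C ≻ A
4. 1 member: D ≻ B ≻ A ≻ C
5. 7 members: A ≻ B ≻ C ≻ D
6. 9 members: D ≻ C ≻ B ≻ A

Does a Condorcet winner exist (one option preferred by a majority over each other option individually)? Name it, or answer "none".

C vs D: 18–14 for C.
C vs A: 24–8 for C.
C vs B: 20–12 for C.
C beats every other option head-to-head.

C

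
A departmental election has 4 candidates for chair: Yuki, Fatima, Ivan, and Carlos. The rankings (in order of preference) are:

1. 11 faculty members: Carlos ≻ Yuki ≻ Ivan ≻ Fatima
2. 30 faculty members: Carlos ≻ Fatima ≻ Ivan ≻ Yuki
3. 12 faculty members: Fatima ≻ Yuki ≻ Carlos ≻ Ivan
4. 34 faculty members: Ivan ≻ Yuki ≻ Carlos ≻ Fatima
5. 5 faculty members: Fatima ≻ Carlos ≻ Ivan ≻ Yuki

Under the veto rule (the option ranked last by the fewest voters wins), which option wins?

Last-place votes: Yuki 35, Fatima 45, Ivan 12, Carlos 0.
Carlos is ranked last by the fewest voters, so Carlos wins.

Carlos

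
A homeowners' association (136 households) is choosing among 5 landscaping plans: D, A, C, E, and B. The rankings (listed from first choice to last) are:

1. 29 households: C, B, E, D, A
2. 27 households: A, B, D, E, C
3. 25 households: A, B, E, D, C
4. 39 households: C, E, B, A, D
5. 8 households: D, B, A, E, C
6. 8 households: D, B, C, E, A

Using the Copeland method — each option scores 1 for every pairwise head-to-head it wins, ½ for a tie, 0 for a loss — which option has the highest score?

B

D: ties C; loses to A, E, and B → score 0.5.
A: beats D; loses to C, E, and B → score 1.
C: beats A and E; ties D and B → score 3.
E: beats D and A; loses to C and B → score 2.
B: beats D, A, and E; ties C → score 3.5.
B has the best pairwise record.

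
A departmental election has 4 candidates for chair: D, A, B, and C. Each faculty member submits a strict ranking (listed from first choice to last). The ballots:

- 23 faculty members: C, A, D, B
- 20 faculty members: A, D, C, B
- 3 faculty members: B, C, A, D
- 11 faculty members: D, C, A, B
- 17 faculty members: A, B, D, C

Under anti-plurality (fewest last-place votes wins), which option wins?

A

Last-place votes: D 3, A 0, B 54, C 17.
A is ranked last by the fewest voters, so A wins.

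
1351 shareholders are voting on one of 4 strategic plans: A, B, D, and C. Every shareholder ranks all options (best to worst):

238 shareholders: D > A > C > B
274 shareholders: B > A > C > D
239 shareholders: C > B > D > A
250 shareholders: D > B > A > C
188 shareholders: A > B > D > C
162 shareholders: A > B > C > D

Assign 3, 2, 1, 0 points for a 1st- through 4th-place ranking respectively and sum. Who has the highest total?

A: 238·2 + 274·2 + 239·0 + 250·1 + 188·3 + 162·3 = 2324
B: 238·0 + 274·3 + 239·2 + 250·2 + 188·2 + 162·2 = 2500
D: 238·3 + 274·0 + 239·1 + 250·3 + 188·1 + 162·0 = 1891
C: 238·1 + 274·1 + 239·3 + 250·0 + 188·0 + 162·1 = 1391
B has the highest Borda score (2500).

B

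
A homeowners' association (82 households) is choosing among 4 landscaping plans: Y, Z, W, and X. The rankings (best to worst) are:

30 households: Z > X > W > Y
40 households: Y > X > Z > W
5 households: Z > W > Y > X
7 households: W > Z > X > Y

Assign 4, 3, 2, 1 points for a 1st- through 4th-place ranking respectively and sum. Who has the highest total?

Y: 30·1 + 40·4 + 5·2 + 7·1 = 207
Z: 30·4 + 40·2 + 5·4 + 7·3 = 241
W: 30·2 + 40·1 + 5·3 + 7·4 = 143
X: 30·3 + 40·3 + 5·1 + 7·2 = 229
Z has the highest Borda score (241).

Z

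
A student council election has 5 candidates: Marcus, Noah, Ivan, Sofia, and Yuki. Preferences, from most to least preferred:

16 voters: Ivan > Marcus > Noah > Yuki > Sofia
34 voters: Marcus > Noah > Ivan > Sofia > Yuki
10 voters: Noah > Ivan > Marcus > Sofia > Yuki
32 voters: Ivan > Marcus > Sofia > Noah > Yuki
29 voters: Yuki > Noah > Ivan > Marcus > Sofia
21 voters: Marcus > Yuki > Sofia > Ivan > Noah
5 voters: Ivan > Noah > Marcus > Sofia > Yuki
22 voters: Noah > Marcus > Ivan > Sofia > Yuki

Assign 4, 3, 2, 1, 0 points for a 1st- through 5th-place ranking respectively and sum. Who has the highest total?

Marcus: 16·3 + 34·4 + 10·2 + 32·3 + 29·1 + 21·4 + 5·2 + 22·3 = 489
Noah: 16·2 + 34·3 + 10·4 + 32·1 + 29·3 + 21·0 + 5·3 + 22·4 = 396
Ivan: 16·4 + 34·2 + 10·3 + 32·4 + 29·2 + 21·1 + 5·4 + 22·2 = 433
Sofia: 16·0 + 34·1 + 10·1 + 32·2 + 29·0 + 21·2 + 5·1 + 22·1 = 177
Yuki: 16·1 + 34·0 + 10·0 + 32·0 + 29·4 + 21·3 + 5·0 + 22·0 = 195
Marcus has the highest Borda score (489).

Marcus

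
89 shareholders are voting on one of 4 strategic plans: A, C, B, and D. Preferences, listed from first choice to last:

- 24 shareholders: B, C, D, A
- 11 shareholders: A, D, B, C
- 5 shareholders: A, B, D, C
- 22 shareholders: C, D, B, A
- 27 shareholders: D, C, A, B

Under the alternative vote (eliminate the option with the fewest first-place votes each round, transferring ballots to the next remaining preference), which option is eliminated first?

A

Round 1: A 16, C 22, B 24, D 27. Eliminate A.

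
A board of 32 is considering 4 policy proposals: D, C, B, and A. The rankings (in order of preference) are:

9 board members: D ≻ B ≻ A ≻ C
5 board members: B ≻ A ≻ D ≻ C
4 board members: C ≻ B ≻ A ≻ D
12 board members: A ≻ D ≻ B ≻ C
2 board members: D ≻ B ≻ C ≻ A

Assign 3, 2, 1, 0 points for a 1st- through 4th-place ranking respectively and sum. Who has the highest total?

D: 9·3 + 5·1 + 4·0 + 12·2 + 2·3 = 62
C: 9·0 + 5·0 + 4·3 + 12·0 + 2·1 = 14
B: 9·2 + 5·3 + 4·2 + 12·1 + 2·2 = 57
A: 9·1 + 5·2 + 4·1 + 12·3 + 2·0 = 59
D has the highest Borda score (62).

D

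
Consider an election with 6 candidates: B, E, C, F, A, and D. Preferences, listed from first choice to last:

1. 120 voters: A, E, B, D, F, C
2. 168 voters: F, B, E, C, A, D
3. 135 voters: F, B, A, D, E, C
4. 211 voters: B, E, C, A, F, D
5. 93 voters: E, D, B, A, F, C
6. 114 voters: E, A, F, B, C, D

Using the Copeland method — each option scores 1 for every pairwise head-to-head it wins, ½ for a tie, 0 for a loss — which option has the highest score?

B

B: beats E, C, F, A, and D → score 5.
E: beats C, F, A, and D; loses to B → score 4.
C: beats D; loses to B, E, F, and A → score 1.
F: beats C and D; loses to B, E, and A → score 2.
A: beats C, F, and D; loses to B and E → score 3.
D: loses to B, E, C, F, and A → score 0.
B has the best pairwise record.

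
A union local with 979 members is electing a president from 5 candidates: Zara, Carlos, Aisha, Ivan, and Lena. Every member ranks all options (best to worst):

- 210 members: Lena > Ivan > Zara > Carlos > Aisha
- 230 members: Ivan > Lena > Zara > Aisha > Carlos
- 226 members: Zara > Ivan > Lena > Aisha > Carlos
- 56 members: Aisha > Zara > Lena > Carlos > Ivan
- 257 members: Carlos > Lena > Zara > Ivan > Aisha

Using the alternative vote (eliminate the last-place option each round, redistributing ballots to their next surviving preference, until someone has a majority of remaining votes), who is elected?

Round 1: Zara 226, Carlos 257, Aisha 56, Ivan 230, Lena 210. Eliminate Aisha.
Round 2: Zara 282, Carlos 257, Ivan 230, Lena 210. Eliminate Lena.
Round 3: Zara 282, Carlos 257, Ivan 440. Eliminate Carlos.
Round 4: Zara 539, Ivan 440. Zara has a majority.

Zara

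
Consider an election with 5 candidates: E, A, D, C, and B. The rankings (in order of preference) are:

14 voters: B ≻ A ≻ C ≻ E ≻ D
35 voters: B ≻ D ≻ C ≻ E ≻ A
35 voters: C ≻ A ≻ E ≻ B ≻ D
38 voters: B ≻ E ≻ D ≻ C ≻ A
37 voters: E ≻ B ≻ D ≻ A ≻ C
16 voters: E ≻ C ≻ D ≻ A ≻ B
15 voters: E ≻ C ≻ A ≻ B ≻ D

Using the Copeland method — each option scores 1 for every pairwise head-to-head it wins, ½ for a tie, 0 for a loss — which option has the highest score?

E: beats A, D, C, and B → score 4.
A: loses to E, D, C, and B → score 0.
D: beats A and C; loses to E and B → score 2.
C: beats A; loses to E, D, and B → score 1.
B: beats A, D, and C; loses to E → score 3.
E has the best pairwise record.

E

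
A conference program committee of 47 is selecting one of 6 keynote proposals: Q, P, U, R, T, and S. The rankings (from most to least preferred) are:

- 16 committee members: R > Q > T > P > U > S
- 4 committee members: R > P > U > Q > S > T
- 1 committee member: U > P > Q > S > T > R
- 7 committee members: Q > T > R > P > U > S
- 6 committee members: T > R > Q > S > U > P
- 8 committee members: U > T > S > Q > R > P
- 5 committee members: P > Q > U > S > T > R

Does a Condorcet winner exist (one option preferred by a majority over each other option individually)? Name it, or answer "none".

none

Checking pairwise contests:
R beats Q 26–21.
Q beats P 37–10.
Q beats U 34–13.
T beats R 27–20.
Q beats T 33–14.
Q beats S 39–8.
Every option loses at least one head-to-head, so there is no Condorcet winner.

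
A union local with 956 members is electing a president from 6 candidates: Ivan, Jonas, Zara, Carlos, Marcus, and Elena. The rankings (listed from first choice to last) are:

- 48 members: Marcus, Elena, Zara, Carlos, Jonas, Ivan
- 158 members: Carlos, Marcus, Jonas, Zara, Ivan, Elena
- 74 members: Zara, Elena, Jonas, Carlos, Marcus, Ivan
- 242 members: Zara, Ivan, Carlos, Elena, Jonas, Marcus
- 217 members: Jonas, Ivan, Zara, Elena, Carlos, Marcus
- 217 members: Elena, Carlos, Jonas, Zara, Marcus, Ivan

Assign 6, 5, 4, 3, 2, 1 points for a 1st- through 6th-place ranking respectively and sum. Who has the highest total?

Zara

Ivan: 48·1 + 158·2 + 74·1 + 242·5 + 217·5 + 217·1 = 2950
Jonas: 48·2 + 158·4 + 74·4 + 242·2 + 217·6 + 217·4 = 3678
Zara: 48·4 + 158·3 + 74·6 + 242·6 + 217·4 + 217·3 = 4081
Carlos: 48·3 + 158·6 + 74·3 + 242·4 + 217·2 + 217·5 = 3801
Marcus: 48·6 + 158·5 + 74·2 + 242·1 + 217·1 + 217·2 = 2119
Elena: 48·5 + 158·1 + 74·5 + 242·3 + 217·3 + 217·6 = 3447
Zara has the highest Borda score (4081).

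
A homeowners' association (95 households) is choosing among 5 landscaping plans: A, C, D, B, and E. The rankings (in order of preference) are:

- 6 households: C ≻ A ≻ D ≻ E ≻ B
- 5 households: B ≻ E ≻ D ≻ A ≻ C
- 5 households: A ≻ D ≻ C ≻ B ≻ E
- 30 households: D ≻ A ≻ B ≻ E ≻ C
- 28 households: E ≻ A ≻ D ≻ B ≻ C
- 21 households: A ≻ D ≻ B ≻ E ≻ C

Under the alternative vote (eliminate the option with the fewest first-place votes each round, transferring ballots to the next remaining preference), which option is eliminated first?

B

Round 1: A 26, C 6, D 30, B 5, E 28. Eliminate B.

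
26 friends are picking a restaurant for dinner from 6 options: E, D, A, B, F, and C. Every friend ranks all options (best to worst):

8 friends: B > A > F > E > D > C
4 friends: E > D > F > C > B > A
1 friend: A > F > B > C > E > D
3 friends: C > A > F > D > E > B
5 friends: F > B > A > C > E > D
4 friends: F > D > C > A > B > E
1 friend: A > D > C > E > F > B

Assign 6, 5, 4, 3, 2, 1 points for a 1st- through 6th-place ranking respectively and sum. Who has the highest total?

F

E: 8·3 + 4·6 + 1·2 + 3·2 + 5·2 + 4·1 + 1·3 = 73
D: 8·2 + 4·5 + 1·1 + 3·3 + 5·1 + 4·5 + 1·5 = 76
A: 8·5 + 4·1 + 1·6 + 3·5 + 5·4 + 4·3 + 1·6 = 103
B: 8·6 + 4·2 + 1·4 + 3·1 + 5·5 + 4·2 + 1·1 = 97
F: 8·4 + 4·4 + 1·5 + 3·4 + 5·6 + 4·6 + 1·2 = 121
C: 8·1 + 4·3 + 1·3 + 3·6 + 5·3 + 4·4 + 1·4 = 76
F has the highest Borda score (121).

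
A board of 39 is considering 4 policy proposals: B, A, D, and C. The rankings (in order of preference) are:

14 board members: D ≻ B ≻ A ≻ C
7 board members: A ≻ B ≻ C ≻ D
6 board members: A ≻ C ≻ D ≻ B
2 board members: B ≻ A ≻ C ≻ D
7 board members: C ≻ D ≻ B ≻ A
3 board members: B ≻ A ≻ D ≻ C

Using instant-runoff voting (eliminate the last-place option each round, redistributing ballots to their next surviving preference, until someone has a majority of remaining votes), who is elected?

D

Round 1: B 5, A 13, D 14, C 7. Eliminate B.
Round 2: A 18, D 14, C 7. Eliminate C.
Round 3: A 18, D 21. D has a majority.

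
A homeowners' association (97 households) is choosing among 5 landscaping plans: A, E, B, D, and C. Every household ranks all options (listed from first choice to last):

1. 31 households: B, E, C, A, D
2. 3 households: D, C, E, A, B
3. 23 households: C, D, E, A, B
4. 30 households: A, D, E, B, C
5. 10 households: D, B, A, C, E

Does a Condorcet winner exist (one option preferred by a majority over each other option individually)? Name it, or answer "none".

Checking pairwise contests:
E beats A 57–40.
D beats E 66–31.
A beats B 56–41.
A beats D 61–36.
E beats C 61–36.
Every option loses at least one head-to-head, so there is no Condorcet winner.

none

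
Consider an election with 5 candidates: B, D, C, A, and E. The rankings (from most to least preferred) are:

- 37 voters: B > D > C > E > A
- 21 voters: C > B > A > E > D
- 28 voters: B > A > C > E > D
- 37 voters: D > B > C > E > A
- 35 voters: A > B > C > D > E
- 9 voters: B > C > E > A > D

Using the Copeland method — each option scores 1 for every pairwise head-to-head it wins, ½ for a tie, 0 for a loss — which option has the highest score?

B

B: beats D, C, A, and E → score 4.
D: beats E; loses to B, C, and A → score 1.
C: beats D, A, and E; loses to B → score 3.
A: beats D and E; loses to B and C → score 2.
E: loses to B, D, C, and A → score 0.
B has the best pairwise record.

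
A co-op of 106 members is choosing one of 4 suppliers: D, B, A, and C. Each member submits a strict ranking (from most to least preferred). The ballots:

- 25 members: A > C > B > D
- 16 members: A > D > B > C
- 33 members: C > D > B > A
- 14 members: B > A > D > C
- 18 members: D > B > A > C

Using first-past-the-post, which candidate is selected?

First-place votes: D 18, B 14, A 41, C 33.
A has the most first-place votes.

A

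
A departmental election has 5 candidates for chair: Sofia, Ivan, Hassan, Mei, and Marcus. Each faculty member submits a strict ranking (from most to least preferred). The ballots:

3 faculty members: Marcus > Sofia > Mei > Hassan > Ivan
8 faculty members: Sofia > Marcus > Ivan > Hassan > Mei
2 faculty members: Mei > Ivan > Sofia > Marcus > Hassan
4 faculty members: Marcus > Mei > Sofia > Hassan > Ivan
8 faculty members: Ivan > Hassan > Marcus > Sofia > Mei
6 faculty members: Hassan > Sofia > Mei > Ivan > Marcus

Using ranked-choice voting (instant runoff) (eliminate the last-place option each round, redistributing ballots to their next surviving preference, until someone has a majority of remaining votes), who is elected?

Round 1: Sofia 8, Ivan 8, Hassan 6, Mei 2, Marcus 7. Eliminate Mei.
Round 2: Sofia 8, Ivan 10, Hassan 6, Marcus 7. Eliminate Hassan.
Round 3: Sofia 14, Ivan 10, Marcus 7. Eliminate Marcus.
Round 4: Sofia 21, Ivan 10. Sofia has a majority.

Sofia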